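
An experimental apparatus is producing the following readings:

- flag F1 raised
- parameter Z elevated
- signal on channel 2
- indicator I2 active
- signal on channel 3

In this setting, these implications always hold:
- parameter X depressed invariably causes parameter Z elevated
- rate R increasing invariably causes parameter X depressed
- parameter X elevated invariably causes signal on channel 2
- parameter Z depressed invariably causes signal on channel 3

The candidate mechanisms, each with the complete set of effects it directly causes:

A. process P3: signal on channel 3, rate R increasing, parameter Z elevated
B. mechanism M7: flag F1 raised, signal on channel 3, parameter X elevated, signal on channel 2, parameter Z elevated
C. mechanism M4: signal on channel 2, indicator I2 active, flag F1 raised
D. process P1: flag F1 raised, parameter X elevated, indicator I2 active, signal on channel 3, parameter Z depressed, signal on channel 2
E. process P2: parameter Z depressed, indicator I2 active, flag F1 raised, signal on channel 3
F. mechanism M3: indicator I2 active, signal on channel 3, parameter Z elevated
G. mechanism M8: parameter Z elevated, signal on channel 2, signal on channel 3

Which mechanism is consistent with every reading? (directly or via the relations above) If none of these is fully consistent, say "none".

none

Checking each candidate against the observations:
(A) process P3 — flag F1 raised -; parameter Z elevated +; signal on channel 2 -; indicator I2 active -; signal on channel 3 +
(B) mechanism M7 — flag F1 raised +; parameter Z elevated +; signal on channel 2 +; indicator I2 active -; signal on channel 3 +
(C) mechanism M4 — flag F1 raised +; parameter Z elevated -; signal on channel 2 +; indicator I2 active +; signal on channel 3 -
(D) process P1 — flag F1 raised +; parameter Z elevated -; signal on channel 2 +; indicator I2 active +; signal on channel 3 +
(E) process P2 — fails on parameter Z elevated, signal on channel 2 (predicts parameter Z depressed, not parameter Z elevated)
(F) mechanism M3 — flag F1 raised -; parameter Z elevated +; signal on channel 2 -; indicator I2 active +; signal on channel 3 +
(G) mechanism M8 — does not account for flag F1 raised, indicator I2 active
Every candidate fails on at least one observation.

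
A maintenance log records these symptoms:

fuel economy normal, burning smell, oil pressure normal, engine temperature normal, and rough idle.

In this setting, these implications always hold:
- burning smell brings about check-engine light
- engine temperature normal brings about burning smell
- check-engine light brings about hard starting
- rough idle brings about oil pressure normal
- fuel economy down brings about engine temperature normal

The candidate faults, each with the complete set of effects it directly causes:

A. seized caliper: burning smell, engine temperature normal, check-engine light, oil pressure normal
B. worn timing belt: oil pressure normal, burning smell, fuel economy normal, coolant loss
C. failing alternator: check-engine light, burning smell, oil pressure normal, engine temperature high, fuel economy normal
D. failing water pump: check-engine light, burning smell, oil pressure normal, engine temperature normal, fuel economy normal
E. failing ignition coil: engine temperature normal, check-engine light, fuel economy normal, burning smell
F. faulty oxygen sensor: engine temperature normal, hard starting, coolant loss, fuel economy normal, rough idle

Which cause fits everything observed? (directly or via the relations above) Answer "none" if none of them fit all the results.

Checking each candidate against the observations:
(A) seized caliper — fuel economy normal -; burning smell +; oil pressure normal +; engine temperature normal +; rough idle -
(B) worn timing belt — does not account for engine temperature normal, rough idle
(C) failing alternator — fails on engine temperature normal, rough idle (predicts engine temperature high, not engine temperature normal)
(D) failing water pump — fuel economy normal +; burning smell +; oil pressure normal +; engine temperature normal +; rough idle -
(E) failing ignition coil — does not account for oil pressure normal, rough idle
(F) faulty oxygen sensor — accounts for every observation (burning smell by engine temperature normal → burning smell)
(F) alone accounts for all the evidence.

F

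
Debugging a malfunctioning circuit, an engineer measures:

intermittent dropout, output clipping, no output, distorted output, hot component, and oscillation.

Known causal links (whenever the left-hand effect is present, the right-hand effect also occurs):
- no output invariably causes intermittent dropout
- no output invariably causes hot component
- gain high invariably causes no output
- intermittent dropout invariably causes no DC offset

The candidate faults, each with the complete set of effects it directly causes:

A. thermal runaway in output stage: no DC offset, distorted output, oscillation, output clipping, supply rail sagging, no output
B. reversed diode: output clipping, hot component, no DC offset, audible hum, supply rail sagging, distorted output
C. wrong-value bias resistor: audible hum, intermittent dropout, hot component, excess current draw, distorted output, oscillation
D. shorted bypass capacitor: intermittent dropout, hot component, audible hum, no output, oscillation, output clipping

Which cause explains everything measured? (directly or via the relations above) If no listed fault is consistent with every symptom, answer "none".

A

Checking each candidate against the observations:
(A) thermal runaway in output stage — intermittent dropout ✓ (through no output → intermittent dropout); output clipping ✓; no output ✓; distorted output ✓; hot component ✓ (through no output → hot component); oscillation ✓
(B) reversed diode — does not account for intermittent dropout, no output, oscillation
(C) wrong-value bias resistor — intermittent dropout ✓; output clipping ✗; no output ✗; distorted output ✓; hot component ✓; oscillation ✓
(D) shorted bypass capacitor — intermittent dropout ✓; output clipping ✓; no output ✓; distorted output ✗; hot component ✓; oscillation ✓
Only (A) is consistent with every observation.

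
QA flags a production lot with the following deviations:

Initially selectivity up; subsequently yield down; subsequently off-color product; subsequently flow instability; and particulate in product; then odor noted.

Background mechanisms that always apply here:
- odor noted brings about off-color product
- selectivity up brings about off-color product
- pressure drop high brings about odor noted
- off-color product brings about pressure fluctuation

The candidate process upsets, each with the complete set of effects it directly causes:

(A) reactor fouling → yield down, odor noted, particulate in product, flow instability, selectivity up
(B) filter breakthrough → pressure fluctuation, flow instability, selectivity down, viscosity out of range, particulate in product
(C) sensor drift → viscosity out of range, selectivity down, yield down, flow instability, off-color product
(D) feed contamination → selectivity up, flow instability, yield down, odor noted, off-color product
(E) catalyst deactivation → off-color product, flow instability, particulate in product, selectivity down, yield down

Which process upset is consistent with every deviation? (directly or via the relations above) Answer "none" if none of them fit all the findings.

A

Checking each candidate against the observations:
(A) reactor fouling — accounts for every observation (off-color product by odor noted → off-color product)
(B) filter breakthrough — fails on selectivity up, yield down, off-color product, odor noted (predicts selectivity down, not selectivity up)
(C) sensor drift — selectivity up ✗; yield down ✓; off-color product ✓; flow instability ✓; particulate in product ✗; odor noted ✗
(D) feed contamination — does not account for particulate in product
(E) catalyst deactivation — fails on selectivity up, odor noted (predicts selectivity down, not selectivity up)
Only (A) is consistent with every observation.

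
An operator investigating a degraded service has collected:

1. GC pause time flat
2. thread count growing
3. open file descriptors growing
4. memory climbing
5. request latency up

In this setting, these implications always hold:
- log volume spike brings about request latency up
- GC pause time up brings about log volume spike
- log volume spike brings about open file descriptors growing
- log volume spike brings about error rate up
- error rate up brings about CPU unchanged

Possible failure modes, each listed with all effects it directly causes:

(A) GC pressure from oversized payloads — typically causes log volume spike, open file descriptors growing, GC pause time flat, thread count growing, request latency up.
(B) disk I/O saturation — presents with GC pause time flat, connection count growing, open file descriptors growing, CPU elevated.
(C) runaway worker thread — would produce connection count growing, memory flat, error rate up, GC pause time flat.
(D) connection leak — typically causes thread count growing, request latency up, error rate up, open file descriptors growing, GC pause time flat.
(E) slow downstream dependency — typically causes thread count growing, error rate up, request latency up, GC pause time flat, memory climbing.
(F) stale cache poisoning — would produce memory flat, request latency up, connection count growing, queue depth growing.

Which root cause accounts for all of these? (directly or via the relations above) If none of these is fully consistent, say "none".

none

Checking each candidate against the observations:
(A) GC pressure from oversized payloads — does not account for memory climbing
(B) disk I/O saturation — GC pause time flat ✓; thread count growing ✗; open file descriptors growing ✓; memory climbing ✗; request latency up ✗
(C) runaway worker thread — GC pause time flat ✓; thread count growing ✗; open file descriptors growing ✗; memory climbing ✗; request latency up ✗
(D) connection leak — GC pause time flat ✓; thread count growing ✓; open file descriptors growing ✓; memory climbing ✗; request latency up ✓
(E) slow downstream dependency — does not account for open file descriptors growing
(F) stale cache poisoning — fails on GC pause time flat, thread count growing, open file descriptors growing, memory climbing (predicts memory flat, not memory climbing)
None of the listed candidates fits everything.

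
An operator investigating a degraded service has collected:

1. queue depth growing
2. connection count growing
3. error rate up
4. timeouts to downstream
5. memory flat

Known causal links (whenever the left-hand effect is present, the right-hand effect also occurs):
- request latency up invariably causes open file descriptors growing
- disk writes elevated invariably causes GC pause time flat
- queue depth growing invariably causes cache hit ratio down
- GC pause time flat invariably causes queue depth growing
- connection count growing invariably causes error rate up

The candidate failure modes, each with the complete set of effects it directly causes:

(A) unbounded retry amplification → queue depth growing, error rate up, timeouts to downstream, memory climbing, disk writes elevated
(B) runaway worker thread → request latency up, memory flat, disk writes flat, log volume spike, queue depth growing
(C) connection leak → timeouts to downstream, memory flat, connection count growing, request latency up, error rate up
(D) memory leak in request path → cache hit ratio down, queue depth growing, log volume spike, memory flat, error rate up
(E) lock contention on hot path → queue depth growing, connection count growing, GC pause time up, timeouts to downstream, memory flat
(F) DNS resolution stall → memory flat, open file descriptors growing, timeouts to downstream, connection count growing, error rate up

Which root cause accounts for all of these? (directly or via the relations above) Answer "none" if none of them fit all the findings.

For each candidate, compare predicted effects to what was observed:
(A) unbounded retry amplification — queue depth growing match; connection count growing miss; error rate up match; timeouts to downstream match; memory flat miss
(B) runaway worker thread — queue depth growing match; connection count growing miss; error rate up miss; timeouts to downstream miss; memory flat match
(C) connection leak — does not account for queue depth growing
(D) memory leak in request path — queue depth growing match; connection count growing miss; error rate up match; timeouts to downstream miss; memory flat match
(E) lock contention on hot path — accounts for every observation (error rate up via connection count growing → error rate up)
(F) DNS resolution stall — queue depth growing miss; connection count growing match; error rate up match; timeouts to downstream match; memory flat match
(E) is the only candidate with no mismatches.

E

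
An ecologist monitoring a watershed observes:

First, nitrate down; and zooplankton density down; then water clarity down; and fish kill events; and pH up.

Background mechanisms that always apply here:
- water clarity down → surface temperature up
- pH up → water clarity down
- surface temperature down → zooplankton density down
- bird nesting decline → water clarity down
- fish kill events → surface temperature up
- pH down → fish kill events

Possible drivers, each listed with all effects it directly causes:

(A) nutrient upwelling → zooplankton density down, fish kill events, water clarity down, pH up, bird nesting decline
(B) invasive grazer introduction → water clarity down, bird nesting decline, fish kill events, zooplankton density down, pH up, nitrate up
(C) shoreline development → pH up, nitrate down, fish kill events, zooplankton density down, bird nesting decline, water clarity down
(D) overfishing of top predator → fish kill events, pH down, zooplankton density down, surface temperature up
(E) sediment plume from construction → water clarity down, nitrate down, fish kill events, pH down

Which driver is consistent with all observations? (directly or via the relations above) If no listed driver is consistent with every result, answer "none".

C

For each candidate, compare predicted effects to what was observed:
(A) nutrient upwelling — nitrate down -; zooplankton density down +; water clarity down +; fish kill events +; pH up +
(B) invasive grazer introduction — fails on nitrate down (predicts nitrate up, not nitrate down)
(C) shoreline development — accounts for every observation
(D) overfishing of top predator — nitrate down -; zooplankton density down +; water clarity down -; fish kill events +; pH up -
(E) sediment plume from construction — fails on zooplankton density down, pH up (predicts pH down, not pH up)
Only (C) is consistent with every observation.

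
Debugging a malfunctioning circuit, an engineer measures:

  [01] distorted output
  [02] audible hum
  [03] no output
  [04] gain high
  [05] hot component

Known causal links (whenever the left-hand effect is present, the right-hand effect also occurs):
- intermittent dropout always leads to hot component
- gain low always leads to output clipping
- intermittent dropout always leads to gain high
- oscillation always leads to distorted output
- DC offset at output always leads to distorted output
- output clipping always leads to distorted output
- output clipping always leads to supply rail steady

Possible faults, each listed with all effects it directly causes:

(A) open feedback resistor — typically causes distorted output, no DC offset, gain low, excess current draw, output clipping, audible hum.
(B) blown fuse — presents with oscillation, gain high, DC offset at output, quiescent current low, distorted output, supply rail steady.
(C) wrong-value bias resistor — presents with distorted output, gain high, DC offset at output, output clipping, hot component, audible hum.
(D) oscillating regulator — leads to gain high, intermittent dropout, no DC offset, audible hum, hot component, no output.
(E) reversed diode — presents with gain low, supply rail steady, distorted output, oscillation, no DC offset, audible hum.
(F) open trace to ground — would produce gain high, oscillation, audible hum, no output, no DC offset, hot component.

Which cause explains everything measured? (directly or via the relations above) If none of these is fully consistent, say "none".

F

For each candidate, compare predicted effects to what was observed:
(A) open feedback resistor — distorted output match; audible hum match; no output miss; gain high miss; hot component miss
(B) blown fuse — distorted output match; audible hum miss; no output miss; gain high match; hot component miss
(C) wrong-value bias resistor — distorted output match; audible hum match; no output miss; gain high match; hot component match
(D) oscillating regulator — distorted output miss; audible hum match; no output match; gain high match; hot component match
(E) reversed diode — fails on no output, gain high, hot component (predicts gain low, not gain high)
(F) open trace to ground — accounts for every observation (distorted output by oscillation → distorted output)
(F) is the only candidate with no mismatches.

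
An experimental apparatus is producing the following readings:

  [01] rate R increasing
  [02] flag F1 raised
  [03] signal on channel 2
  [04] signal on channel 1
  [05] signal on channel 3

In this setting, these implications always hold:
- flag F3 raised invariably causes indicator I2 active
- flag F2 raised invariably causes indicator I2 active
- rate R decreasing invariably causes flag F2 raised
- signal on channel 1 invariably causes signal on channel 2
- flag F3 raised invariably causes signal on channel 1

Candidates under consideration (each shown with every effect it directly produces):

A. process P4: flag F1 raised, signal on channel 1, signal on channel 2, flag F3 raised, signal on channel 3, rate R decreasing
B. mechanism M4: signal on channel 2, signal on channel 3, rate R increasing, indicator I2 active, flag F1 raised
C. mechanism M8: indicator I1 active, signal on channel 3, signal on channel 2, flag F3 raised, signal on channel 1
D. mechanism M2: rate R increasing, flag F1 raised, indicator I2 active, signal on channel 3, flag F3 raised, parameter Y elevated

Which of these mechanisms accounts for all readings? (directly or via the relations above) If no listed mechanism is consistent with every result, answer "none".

D

Per-candidate check:
(A) process P4 — fails on rate R increasing (predicts rate R decreasing, not rate R increasing)
(B) mechanism M4 — does not account for signal on channel 1
(C) mechanism M8 — rate R increasing miss; flag F1 raised miss; signal on channel 2 match; signal on channel 1 match; signal on channel 3 match
(D) mechanism M2 — accounts for every observation (signal on channel 2 by flag F3 raised → signal on channel 1 → signal on channel 2)
(D) is the only candidate with no mismatches.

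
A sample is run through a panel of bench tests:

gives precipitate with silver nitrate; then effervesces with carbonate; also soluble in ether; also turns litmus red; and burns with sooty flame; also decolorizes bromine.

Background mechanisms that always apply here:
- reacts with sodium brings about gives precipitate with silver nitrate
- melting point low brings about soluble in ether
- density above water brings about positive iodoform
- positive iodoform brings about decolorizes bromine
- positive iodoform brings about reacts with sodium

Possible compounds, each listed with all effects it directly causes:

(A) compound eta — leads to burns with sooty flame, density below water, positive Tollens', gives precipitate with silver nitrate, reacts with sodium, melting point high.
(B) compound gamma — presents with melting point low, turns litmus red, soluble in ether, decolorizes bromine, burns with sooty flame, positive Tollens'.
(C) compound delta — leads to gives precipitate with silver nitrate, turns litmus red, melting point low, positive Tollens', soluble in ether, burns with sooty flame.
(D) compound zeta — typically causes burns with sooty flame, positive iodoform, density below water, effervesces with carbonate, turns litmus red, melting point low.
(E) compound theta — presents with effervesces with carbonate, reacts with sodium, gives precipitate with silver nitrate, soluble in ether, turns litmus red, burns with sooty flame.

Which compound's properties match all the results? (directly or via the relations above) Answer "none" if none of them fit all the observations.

D

Per-candidate check:
(A) compound eta — gives precipitate with silver nitrate yes; effervesces with carbonate NO; soluble in ether NO; turns litmus red NO; burns with sooty flame yes; decolorizes bromine NO
(B) compound gamma — does not account for gives precipitate with silver nitrate, effervesces with carbonate
(C) compound delta — does not account for effervesces with carbonate, decolorizes bromine
(D) compound zeta — accounts for every observation (gives precipitate with silver nitrate via positive iodoform → reacts with sodium → gives precipitate with silver nitrate)
(E) compound theta — gives precipitate with silver nitrate yes; effervesces with carbonate yes; soluble in ether yes; turns litmus red yes; burns with sooty flame yes; decolorizes bromine NO
(D) alone accounts for all the evidence.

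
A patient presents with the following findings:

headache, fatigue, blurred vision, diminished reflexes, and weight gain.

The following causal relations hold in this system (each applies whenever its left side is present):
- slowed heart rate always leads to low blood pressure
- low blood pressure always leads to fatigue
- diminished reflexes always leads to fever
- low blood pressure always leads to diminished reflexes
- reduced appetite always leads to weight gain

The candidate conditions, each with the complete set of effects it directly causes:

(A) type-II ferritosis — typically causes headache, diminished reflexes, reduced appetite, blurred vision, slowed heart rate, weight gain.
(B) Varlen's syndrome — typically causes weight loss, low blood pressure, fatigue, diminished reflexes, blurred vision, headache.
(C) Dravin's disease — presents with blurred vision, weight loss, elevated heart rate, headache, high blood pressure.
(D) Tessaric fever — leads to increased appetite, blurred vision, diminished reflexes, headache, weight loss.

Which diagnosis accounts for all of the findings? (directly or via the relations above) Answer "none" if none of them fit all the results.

A

Checking each candidate against the observations:
(A) type-II ferritosis — headache yes; fatigue yes (through slowed heart rate → low blood pressure → fatigue); blurred vision yes; diminished reflexes yes; weight gain yes
(B) Varlen's syndrome — headache yes; fatigue yes; blurred vision yes; diminished reflexes yes; weight gain NO
(C) Dravin's disease — headache yes; fatigue NO; blurred vision yes; diminished reflexes NO; weight gain NO
(D) Tessaric fever — headache yes; fatigue NO; blurred vision yes; diminished reflexes yes; weight gain NO
(A) alone accounts for all the evidence.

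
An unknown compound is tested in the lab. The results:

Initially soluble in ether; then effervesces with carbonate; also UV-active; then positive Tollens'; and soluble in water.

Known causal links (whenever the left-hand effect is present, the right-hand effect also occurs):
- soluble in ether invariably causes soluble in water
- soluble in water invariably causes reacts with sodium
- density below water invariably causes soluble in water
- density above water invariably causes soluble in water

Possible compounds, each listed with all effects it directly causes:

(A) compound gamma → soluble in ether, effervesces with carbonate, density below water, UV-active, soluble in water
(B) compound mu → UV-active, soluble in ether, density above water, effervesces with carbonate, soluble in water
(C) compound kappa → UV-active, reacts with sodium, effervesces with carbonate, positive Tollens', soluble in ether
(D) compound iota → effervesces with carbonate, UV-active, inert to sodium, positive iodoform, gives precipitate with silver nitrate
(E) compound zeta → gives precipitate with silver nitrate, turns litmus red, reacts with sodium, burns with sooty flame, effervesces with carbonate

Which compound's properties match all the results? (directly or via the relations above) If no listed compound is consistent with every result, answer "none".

Checking each candidate against the observations:
(A) compound gamma — soluble in ether ✓; effervesces with carbonate ✓; UV-active ✓; positive Tollens' ✗; soluble in water ✓
(B) compound mu — does not account for positive Tollens'
(C) compound kappa — soluble in ether ✓; effervesces with carbonate ✓; UV-active ✓; positive Tollens' ✓; soluble in water ✓ (by soluble in ether → soluble in water)
(D) compound iota — does not account for soluble in ether, positive Tollens', soluble in water
(E) compound zeta — soluble in ether ✗; effervesces with carbonate ✓; UV-active ✗; positive Tollens' ✗; soluble in water ✗
(C) alone accounts for all the evidence.

C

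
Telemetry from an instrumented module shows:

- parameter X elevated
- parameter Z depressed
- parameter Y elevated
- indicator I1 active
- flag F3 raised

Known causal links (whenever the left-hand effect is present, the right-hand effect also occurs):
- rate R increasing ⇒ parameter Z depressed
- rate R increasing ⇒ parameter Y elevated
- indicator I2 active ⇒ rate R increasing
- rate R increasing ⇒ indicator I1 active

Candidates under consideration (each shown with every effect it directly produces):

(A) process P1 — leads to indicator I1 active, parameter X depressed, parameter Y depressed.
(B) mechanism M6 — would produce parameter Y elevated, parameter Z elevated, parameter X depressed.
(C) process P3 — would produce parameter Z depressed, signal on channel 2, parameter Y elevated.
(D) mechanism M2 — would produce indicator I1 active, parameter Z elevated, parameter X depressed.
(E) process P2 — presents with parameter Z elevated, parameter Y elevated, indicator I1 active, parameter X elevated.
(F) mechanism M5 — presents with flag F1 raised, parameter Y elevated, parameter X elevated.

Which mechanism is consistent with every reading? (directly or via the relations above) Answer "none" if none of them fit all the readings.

none

Per-candidate check:
(A) process P1 — parameter X elevated miss; parameter Z depressed miss; parameter Y elevated miss; indicator I1 active match; flag F3 raised miss
(B) mechanism M6 — fails on parameter X elevated, parameter Z depressed, indicator I1 active, flag F3 raised (predicts parameter X depressed, not parameter X elevated; predicts parameter Z elevated, not parameter Z depressed)
(C) process P3 — does not account for parameter X elevated, indicator I1 active, flag F3 raised
(D) mechanism M2 — fails on parameter X elevated, parameter Z depressed, parameter Y elevated, flag F3 raised (predicts parameter X depressed, not parameter X elevated; predicts parameter Z elevated, not parameter Z depressed)
(E) process P2 — parameter X elevated match; parameter Z depressed miss; parameter Y elevated match; indicator I1 active match; flag F3 raised miss
(F) mechanism M5 — does not account for parameter Z depressed, indicator I1 active, flag F3 raised
Every candidate fails on at least one observation.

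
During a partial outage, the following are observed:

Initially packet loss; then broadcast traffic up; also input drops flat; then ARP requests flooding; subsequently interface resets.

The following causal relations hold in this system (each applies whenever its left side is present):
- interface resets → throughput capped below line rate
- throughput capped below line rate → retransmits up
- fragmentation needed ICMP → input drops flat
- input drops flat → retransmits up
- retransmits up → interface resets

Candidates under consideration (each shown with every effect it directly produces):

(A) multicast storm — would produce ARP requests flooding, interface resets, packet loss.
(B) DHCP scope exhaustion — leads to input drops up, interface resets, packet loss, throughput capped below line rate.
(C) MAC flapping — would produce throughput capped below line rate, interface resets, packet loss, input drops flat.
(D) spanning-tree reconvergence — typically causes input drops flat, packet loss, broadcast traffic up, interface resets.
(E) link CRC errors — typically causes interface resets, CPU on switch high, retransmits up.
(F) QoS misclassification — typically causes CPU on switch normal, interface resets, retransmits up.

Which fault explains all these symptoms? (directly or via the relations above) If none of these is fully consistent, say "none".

Checking each candidate against the observations:
(A) multicast storm — does not account for broadcast traffic up, input drops flat
(B) DHCP scope exhaustion — packet loss yes; broadcast traffic up NO; input drops flat NO; ARP requests flooding NO; interface resets yes
(C) MAC flapping — does not account for broadcast traffic up, ARP requests flooding
(D) spanning-tree reconvergence — packet loss yes; broadcast traffic up yes; input drops flat yes; ARP requests flooding NO; interface resets yes
(E) link CRC errors — packet loss NO; broadcast traffic up NO; input drops flat NO; ARP requests flooding NO; interface resets yes
(F) QoS misclassification — packet loss NO; broadcast traffic up NO; input drops flat NO; ARP requests flooding NO; interface resets yes
Every candidate fails on at least one observation.

none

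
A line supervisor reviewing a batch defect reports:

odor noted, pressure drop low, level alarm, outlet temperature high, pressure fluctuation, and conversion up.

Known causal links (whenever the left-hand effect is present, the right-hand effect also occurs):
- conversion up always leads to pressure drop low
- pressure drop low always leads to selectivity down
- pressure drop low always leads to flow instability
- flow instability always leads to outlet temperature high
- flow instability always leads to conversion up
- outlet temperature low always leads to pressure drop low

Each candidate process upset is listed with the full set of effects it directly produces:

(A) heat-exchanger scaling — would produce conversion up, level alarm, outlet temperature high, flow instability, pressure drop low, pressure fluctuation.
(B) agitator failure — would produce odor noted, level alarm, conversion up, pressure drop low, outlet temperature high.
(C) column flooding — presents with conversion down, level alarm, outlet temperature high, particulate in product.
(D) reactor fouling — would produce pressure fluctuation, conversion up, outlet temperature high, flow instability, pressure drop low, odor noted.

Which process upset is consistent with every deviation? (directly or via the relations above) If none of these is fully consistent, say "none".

none

Checking each candidate against the observations:
(A) heat-exchanger scaling — odor noted ✗; pressure drop low ✓; level alarm ✓; outlet temperature high ✓; pressure fluctuation ✓; conversion up ✓
(B) agitator failure — does not account for pressure fluctuation
(C) column flooding — fails on odor noted, pressure drop low, pressure fluctuation, conversion up (predicts conversion down, not conversion up)
(D) reactor fouling — odor noted ✓; pressure drop low ✓; level alarm ✗; outlet temperature high ✓; pressure fluctuation ✓; conversion up ✓
No candidate is consistent with all observations.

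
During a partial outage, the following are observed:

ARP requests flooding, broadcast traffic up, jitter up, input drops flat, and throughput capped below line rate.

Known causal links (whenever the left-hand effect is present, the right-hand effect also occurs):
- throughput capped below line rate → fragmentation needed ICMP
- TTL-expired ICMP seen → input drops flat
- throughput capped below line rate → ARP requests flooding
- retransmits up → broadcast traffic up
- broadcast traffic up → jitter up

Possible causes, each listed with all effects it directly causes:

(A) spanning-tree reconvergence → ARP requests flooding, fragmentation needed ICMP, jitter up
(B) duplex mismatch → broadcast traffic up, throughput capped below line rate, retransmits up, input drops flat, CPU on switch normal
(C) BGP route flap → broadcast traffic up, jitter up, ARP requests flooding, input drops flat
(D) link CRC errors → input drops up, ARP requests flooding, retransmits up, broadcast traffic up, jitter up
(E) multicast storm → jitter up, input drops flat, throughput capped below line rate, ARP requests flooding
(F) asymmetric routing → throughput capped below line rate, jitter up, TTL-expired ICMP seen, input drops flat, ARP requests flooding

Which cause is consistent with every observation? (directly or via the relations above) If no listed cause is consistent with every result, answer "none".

B

For each candidate, compare predicted effects to what was observed:
(A) spanning-tree reconvergence — ARP requests flooding +; broadcast traffic up -; jitter up +; input drops flat -; throughput capped below line rate -
(B) duplex mismatch — accounts for every observation (ARP requests flooding through throughput capped below line rate → ARP requests flooding)
(C) BGP route flap — ARP requests flooding +; broadcast traffic up +; jitter up +; input drops flat +; throughput capped below line rate -
(D) link CRC errors — fails on input drops flat, throughput capped below line rate (predicts input drops up, not input drops flat)
(E) multicast storm — does not account for broadcast traffic up
(F) asymmetric routing — ARP requests flooding +; broadcast traffic up -; jitter up +; input drops flat +; throughput capped below line rate +
(B) is the only candidate with no mismatches.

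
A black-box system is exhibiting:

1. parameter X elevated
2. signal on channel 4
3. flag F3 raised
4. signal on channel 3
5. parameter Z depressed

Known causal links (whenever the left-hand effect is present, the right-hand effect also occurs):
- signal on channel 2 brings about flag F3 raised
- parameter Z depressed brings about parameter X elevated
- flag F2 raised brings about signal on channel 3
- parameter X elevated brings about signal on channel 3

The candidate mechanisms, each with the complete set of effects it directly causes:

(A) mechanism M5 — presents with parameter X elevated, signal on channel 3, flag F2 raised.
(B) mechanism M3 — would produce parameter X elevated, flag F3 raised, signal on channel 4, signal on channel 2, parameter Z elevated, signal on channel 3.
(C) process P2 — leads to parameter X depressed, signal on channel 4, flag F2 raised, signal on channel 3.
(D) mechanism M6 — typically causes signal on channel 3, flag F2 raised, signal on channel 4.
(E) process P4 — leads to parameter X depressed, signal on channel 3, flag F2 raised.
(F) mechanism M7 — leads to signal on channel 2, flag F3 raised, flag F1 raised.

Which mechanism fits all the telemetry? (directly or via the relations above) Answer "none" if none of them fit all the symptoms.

For each candidate, compare predicted effects to what was observed:
(A) mechanism M5 — does not account for signal on channel 4, flag F3 raised, parameter Z depressed
(B) mechanism M3 — fails on parameter Z depressed (predicts parameter Z elevated, not parameter Z depressed)
(C) process P2 — parameter X elevated NO; signal on channel 4 yes; flag F3 raised NO; signal on channel 3 yes; parameter Z depressed NO
(D) mechanism M6 — does not account for parameter X elevated, flag F3 raised, parameter Z depressed
(E) process P4 — fails on parameter X elevated, signal on channel 4, flag F3 raised, parameter Z depressed (predicts parameter X depressed, not parameter X elevated)
(F) mechanism M7 — parameter X elevated NO; signal on channel 4 NO; flag F3 raised yes; signal on channel 3 NO; parameter Z depressed NO
Every candidate fails on at least one observation.

none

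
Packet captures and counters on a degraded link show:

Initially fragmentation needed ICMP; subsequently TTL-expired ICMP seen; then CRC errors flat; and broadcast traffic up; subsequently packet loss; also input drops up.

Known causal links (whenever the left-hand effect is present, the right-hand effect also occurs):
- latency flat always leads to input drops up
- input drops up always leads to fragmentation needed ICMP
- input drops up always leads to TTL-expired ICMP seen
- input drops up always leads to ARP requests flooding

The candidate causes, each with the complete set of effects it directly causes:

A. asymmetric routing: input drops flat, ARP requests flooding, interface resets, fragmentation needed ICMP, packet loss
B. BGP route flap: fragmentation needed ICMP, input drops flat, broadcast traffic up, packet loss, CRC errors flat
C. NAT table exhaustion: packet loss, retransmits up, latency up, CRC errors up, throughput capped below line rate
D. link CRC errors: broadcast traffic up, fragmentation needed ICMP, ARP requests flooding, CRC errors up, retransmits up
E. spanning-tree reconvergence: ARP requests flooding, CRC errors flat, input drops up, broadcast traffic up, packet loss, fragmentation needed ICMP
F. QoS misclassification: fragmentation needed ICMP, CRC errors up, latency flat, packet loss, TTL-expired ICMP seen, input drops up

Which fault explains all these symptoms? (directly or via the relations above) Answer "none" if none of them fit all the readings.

Checking each candidate against the observations:
(A) asymmetric routing — fragmentation needed ICMP match; TTL-expired ICMP seen miss; CRC errors flat miss; broadcast traffic up miss; packet loss match; input drops up miss
(B) BGP route flap — fragmentation needed ICMP match; TTL-expired ICMP seen miss; CRC errors flat match; broadcast traffic up match; packet loss match; input drops up miss
(C) NAT table exhaustion — fragmentation needed ICMP miss; TTL-expired ICMP seen miss; CRC errors flat miss; broadcast traffic up miss; packet loss match; input drops up miss
(D) link CRC errors — fragmentation needed ICMP match; TTL-expired ICMP seen miss; CRC errors flat miss; broadcast traffic up match; packet loss miss; input drops up miss
(E) spanning-tree reconvergence — fragmentation needed ICMP match; TTL-expired ICMP seen match (by input drops up → TTL-expired ICMP seen); CRC errors flat match; broadcast traffic up match; packet loss match; input drops up match
(F) QoS misclassification — fails on CRC errors flat, broadcast traffic up (predicts CRC errors up, not CRC errors flat)
Only (E) is consistent with every observation.

E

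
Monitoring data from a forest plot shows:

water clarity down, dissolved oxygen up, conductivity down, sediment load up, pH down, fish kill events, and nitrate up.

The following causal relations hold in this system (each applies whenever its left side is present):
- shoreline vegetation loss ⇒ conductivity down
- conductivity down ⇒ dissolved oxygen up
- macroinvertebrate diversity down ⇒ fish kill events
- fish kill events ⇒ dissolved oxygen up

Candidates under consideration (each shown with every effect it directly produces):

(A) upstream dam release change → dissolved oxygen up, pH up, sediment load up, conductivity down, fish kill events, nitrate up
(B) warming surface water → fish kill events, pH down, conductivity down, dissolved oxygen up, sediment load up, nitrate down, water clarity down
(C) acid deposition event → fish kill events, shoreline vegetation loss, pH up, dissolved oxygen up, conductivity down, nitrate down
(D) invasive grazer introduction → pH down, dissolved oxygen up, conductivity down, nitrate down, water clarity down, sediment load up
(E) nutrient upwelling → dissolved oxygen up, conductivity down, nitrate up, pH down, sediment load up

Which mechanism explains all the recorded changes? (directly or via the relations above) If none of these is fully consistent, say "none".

Checking each candidate against the observations:
(A) upstream dam release change — water clarity down miss; dissolved oxygen up match; conductivity down match; sediment load up match; pH down miss; fish kill events match; nitrate up match
(B) warming surface water — fails on nitrate up (predicts nitrate down, not nitrate up)
(C) acid deposition event — fails on water clarity down, sediment load up, pH down, nitrate up (predicts pH up, not pH down; predicts nitrate down, not nitrate up)
(D) invasive grazer introduction — fails on fish kill events, nitrate up (predicts nitrate down, not nitrate up)
(E) nutrient upwelling — does not account for water clarity down, fish kill events
Every candidate fails on at least one observation.

none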